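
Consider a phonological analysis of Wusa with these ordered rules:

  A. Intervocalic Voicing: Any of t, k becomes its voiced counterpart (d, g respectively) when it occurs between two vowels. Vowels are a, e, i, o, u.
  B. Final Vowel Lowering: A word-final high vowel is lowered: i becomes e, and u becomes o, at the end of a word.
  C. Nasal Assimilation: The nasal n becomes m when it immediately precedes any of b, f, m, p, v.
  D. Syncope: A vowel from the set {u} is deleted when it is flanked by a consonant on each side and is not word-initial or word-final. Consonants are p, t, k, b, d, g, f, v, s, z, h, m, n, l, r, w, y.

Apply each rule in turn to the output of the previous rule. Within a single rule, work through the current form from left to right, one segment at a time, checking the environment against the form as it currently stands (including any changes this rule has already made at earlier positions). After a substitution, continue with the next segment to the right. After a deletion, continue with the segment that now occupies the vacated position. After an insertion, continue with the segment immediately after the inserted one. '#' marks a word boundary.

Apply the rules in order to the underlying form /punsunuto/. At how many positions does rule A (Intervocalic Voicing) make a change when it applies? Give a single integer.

A Intervocalic Voicing: [punsunuto] → [punsunudo]
B Final Vowel Lowering: no change — [punsunudo]
C Nasal Assimilation: no change — [punsunudo]
D Syncope: [punsunudo] → [pnsndo]
Rule A changed 1 position(s).

1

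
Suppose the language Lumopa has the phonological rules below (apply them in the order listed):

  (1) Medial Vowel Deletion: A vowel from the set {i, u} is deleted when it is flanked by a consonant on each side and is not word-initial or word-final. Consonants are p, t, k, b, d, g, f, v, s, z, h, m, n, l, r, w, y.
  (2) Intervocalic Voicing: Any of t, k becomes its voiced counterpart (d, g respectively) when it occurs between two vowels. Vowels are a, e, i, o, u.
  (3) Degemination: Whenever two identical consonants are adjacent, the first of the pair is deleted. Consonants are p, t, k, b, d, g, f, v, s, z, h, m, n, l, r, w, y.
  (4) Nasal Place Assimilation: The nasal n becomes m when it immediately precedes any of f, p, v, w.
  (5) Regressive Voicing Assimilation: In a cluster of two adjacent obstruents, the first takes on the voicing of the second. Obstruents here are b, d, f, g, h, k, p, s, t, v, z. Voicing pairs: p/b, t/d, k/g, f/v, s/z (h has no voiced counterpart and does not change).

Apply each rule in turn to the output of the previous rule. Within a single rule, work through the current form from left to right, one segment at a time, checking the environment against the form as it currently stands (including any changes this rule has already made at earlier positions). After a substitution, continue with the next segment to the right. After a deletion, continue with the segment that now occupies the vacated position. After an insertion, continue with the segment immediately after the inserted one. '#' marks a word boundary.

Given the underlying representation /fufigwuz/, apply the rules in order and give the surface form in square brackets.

(1) Medial Vowel Deletion: [fufigwuz] → [ffgwz]
(2) Intervocalic Voicing: no change — [ffgwz]
(3) Degemination: [ffgwz] → [fgwz]
(4) Nasal Place Assimilation: no change — [fgwz]
(5) Regressive Voicing Assimilation: [fgwz] → [vgwz]

[vgwz]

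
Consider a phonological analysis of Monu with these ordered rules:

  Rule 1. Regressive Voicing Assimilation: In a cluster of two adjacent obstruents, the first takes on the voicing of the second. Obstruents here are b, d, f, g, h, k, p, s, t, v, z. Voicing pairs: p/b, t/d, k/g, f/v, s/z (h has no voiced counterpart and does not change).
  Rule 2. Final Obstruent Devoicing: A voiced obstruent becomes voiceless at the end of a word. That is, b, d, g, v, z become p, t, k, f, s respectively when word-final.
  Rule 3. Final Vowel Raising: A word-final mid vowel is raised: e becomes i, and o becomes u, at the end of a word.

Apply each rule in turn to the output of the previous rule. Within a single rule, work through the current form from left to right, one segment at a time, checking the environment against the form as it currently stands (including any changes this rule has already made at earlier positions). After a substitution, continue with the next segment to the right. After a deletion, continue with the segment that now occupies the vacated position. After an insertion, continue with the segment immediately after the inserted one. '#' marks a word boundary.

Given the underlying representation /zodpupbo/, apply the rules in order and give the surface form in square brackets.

[zotpubbu]

Rule 1 Regressive Voicing Assimilation: [zodpupbo] → [zotpubbo]
Rule 2 Final Obstruent Devoicing: no change — [zotpubbo]
Rule 3 Final Vowel Raising: [zotpubbo] → [zotpubbu]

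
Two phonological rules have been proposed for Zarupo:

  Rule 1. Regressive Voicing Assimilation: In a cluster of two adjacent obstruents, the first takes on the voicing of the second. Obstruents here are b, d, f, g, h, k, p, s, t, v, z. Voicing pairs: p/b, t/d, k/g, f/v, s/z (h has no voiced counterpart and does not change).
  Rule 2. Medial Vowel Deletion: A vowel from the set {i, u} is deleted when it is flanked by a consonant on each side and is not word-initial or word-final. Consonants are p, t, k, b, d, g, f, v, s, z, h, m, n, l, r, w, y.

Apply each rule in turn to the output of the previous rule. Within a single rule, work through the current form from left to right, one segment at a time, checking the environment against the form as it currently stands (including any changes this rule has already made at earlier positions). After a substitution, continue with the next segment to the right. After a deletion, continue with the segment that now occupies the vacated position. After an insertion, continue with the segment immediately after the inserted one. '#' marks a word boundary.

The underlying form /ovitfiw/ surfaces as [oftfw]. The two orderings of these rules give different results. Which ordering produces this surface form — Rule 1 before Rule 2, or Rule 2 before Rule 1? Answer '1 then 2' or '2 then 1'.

Order 1 then 2:
  1 Regressive Voicing Assimilation: no change — [ovitfiw]
  2 Medial Vowel Deletion: [ovitfiw] → [ovtfw]
  result: [ovtfw]
Order 2 then 1:
  2 Medial Vowel Deletion: [ovitfiw] → [ovtfw]
  1 Regressive Voicing Assimilation: [ovtfw] → [oftfw]
  result: [oftfw]

2 then 1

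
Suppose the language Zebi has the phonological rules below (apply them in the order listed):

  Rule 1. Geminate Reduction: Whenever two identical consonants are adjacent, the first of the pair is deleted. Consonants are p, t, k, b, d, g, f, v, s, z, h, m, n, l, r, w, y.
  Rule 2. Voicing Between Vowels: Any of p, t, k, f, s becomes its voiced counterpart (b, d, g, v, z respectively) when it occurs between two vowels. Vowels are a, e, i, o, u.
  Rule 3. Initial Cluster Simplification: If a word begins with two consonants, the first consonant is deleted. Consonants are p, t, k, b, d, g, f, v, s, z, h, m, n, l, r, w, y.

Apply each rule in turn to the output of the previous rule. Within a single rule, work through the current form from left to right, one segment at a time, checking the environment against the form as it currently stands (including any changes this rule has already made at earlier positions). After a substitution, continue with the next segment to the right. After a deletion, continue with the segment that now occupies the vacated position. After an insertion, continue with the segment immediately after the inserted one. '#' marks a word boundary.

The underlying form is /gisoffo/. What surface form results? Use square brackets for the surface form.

[gizovo]

Rule 1 Geminate Reduction: [gisoffo] → [gisofo]
Rule 2 Voicing Between Vowels: [gisofo] → [gizovo]
Rule 3 Initial Cluster Simplification: no change — [gizovo]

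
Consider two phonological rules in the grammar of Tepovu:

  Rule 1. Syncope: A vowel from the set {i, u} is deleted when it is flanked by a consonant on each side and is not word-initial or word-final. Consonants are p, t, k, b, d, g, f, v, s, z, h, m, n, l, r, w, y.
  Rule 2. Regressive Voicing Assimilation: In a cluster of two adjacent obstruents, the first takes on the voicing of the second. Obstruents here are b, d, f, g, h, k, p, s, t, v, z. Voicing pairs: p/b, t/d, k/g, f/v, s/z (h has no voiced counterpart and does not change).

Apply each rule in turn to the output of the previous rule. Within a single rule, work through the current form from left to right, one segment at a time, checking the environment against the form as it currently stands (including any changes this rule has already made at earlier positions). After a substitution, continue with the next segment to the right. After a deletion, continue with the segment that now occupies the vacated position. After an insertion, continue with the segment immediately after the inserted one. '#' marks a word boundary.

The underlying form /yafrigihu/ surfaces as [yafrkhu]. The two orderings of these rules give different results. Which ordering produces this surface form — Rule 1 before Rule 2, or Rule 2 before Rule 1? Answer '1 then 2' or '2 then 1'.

Order 1 then 2:
  1 Syncope: [yafrigihu] → [yafrghu]
  2 Regressive Voicing Assimilation: [yafrghu] → [yafrkhu]
  result: [yafrkhu]
Order 2 then 1:
  2 Regressive Voicing Assimilation: no change — [yafrigihu]
  1 Syncope: [yafrigihu] → [yafrghu]
  result: [yafrghu]

1 then 2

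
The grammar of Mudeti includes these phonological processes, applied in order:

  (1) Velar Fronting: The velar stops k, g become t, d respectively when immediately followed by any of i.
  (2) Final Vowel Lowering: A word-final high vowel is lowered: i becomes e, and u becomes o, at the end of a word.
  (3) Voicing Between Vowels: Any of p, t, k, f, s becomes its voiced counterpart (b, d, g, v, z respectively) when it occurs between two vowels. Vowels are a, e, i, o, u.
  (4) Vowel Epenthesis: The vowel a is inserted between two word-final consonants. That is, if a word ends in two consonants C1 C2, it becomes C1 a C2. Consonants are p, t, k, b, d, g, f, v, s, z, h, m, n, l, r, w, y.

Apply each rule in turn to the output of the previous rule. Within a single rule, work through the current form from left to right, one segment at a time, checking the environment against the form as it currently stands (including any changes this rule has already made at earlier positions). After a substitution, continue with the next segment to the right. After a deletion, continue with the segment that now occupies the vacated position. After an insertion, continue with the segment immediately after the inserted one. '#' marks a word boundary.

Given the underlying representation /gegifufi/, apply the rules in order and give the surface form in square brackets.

(1) Velar Fronting: [gegifufi] → [gedifufi]
(2) Final Vowel Lowering: [gedifufi] → [gedifufe]
(3) Voicing Between Vowels: [gedifufe] → [gedivuve]
(4) Vowel Epenthesis: no change — [gedivuve]

[gedivuve]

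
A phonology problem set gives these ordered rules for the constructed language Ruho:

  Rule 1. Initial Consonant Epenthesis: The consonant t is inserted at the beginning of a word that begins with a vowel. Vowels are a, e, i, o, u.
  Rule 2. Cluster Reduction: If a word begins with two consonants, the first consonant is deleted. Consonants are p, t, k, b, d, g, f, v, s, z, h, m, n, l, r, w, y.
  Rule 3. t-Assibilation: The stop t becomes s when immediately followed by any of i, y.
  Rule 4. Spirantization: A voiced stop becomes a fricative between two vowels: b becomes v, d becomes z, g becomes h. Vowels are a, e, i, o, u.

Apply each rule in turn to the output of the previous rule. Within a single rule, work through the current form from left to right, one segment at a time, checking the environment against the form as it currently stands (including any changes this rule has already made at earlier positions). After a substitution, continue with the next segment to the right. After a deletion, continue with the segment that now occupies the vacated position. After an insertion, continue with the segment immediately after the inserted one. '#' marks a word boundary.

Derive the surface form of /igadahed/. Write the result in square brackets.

Rule 1 Initial Consonant Epenthesis: [igadahed] → [tigadahed]
Rule 2 Cluster Reduction: no change — [tigadahed]
Rule 3 t-Assibilation: [tigadahed] → [sigadahed]
Rule 4 Spirantization: [sigadahed] → [sihazahed]

[sihazahed]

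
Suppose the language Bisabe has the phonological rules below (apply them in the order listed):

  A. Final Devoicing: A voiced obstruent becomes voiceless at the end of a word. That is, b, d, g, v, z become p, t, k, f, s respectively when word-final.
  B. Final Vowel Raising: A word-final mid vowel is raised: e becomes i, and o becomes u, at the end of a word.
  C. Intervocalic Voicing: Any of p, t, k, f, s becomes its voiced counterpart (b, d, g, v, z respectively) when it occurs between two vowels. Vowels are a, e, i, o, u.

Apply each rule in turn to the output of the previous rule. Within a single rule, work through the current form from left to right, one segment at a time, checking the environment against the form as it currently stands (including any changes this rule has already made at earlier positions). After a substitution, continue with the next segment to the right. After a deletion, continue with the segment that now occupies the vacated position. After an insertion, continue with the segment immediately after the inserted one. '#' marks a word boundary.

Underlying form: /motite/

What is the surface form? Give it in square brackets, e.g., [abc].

[modidi]

A Final Devoicing: no change — [motite]
B Final Vowel Raising: [motite] → [motiti]
C Intervocalic Voicing: [motiti] → [modidi]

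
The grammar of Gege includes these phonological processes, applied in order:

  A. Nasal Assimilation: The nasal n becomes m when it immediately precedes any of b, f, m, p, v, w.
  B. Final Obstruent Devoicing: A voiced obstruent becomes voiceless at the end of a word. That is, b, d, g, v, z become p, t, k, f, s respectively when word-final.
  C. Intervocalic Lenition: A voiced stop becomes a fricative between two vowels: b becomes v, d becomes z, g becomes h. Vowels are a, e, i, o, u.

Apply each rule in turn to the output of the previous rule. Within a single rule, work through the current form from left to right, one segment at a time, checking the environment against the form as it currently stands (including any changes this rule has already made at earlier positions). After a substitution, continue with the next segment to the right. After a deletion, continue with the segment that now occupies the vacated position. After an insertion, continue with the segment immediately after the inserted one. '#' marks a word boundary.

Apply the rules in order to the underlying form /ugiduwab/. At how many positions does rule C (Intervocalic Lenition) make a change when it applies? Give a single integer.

A Nasal Assimilation: no change — [ugiduwab]
B Final Obstruent Devoicing: [ugiduwab] → [ugiduwap]
C Intervocalic Lenition: [ugiduwap] → [uhizuwap]
Rule C changed 2 position(s).

2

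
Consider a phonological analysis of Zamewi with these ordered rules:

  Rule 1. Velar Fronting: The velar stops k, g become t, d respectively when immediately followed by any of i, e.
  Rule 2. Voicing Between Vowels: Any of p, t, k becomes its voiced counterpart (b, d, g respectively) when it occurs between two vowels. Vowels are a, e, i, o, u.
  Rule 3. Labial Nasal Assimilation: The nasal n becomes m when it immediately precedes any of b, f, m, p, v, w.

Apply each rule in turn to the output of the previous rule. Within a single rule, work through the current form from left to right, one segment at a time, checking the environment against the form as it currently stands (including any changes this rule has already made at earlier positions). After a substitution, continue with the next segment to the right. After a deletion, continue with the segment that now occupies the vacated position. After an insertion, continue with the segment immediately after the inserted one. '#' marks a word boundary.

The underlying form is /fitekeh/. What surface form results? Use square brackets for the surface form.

Rule 1 Velar Fronting: [fitekeh] → [fiteteh]
Rule 2 Voicing Between Vowels: [fiteteh] → [fidedeh]
Rule 3 Labial Nasal Assimilation: no change — [fidedeh]

[fidedeh]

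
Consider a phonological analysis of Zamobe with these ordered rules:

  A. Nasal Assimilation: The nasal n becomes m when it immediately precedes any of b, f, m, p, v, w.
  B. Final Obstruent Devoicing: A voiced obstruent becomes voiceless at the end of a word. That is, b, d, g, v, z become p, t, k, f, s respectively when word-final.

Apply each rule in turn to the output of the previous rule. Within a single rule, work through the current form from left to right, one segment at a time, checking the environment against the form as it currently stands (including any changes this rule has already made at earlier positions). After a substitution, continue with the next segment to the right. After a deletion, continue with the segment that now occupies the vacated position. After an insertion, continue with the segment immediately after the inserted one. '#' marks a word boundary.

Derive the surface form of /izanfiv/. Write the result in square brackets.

A Nasal Assimilation: [izanfiv] → [izamfiv]
B Final Obstruent Devoicing: [izamfiv] → [izamfif]

[izamfif]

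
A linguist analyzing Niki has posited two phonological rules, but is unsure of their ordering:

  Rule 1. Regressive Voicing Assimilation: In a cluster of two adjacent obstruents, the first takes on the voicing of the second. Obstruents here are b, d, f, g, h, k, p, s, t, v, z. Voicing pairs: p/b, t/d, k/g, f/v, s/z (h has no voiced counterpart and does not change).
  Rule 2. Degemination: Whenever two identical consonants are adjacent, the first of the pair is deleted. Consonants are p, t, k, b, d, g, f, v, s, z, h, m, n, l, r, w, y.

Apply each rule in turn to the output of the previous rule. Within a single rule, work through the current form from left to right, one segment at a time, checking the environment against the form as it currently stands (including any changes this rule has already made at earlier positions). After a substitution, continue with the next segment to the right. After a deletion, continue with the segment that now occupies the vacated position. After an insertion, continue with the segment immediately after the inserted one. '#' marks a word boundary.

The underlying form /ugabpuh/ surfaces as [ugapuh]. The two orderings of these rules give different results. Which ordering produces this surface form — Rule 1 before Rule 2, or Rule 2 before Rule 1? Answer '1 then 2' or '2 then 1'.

Order 1 then 2:
  1 Regressive Voicing Assimilation: [ugabpuh] → [ugappuh]
  2 Degemination: [ugappuh] → [ugapuh]
  result: [ugapuh]
Order 2 then 1:
  2 Degemination: no change — [ugabpuh]
  1 Regressive Voicing Assimilation: [ugabpuh] → [ugappuh]
  result: [ugappuh]

1 then 2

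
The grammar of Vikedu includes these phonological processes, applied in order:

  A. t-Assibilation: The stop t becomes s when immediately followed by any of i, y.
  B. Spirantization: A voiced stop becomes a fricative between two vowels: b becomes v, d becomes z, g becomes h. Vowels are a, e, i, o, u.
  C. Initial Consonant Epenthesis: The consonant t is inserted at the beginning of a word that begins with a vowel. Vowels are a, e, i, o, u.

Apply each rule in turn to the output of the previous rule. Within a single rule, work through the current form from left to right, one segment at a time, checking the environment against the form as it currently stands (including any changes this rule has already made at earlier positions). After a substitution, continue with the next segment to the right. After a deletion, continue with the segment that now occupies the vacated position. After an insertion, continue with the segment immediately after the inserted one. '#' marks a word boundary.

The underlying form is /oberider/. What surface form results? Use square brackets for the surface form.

[toverizer]

A t-Assibilation: no change — [oberider]
B Spirantization: [oberider] → [overizer]
C Initial Consonant Epenthesis: [overizer] → [toverizer]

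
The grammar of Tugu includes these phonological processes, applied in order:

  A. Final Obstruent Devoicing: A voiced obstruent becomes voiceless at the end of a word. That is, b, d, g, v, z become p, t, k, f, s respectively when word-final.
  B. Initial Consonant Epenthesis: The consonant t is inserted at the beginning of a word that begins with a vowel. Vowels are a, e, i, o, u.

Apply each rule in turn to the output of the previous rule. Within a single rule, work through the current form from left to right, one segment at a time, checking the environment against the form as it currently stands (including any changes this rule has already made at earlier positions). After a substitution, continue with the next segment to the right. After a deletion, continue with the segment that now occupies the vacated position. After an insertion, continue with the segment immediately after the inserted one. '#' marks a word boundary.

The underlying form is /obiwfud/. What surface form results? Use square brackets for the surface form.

[tobiwfut]

A Final Obstruent Devoicing: [obiwfud] → [obiwfut]
B Initial Consonant Epenthesis: [obiwfut] → [tobiwfut]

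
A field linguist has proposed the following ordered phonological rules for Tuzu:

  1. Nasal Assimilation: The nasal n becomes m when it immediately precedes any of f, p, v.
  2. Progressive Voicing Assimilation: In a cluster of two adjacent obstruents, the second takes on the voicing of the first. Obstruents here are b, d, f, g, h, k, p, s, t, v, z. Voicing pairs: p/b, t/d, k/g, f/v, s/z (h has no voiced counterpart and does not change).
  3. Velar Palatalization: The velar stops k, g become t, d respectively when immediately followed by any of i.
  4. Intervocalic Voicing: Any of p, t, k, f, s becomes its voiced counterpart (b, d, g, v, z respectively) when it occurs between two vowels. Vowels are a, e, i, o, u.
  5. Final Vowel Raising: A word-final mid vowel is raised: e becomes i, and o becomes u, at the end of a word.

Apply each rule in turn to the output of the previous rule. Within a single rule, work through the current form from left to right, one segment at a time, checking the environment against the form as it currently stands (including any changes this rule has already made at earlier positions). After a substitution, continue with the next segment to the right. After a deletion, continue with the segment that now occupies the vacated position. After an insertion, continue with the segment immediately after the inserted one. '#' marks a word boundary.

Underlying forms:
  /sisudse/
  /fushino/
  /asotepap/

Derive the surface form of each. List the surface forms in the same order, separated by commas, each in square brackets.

[sizudzi], [fushinu], [azodebap]

/sisudse/:
  1 Nasal Assimilation: no change — [sisudse]
  2 Progressive Voicing Assimilation: [sisudse] → [sisudze]
  3 Velar Palatalization: no change — [sisudze]
  4 Intervocalic Voicing: [sisudze] → [sizudze]
  5 Final Vowel Raising: [sizudze] → [sizudzi]
/fushino/:
  1 Nasal Assimilation: no change — [fushino]
  2 Progressive Voicing Assimilation: no change — [fushino]
  3 Velar Palatalization: no change — [fushino]
  4 Intervocalic Voicing: no change — [fushino]
  5 Final Vowel Raising: [fushino] → [fushinu]
/asotepap/:
  1 Nasal Assimilation: no change — [asotepap]
  2 Progressive Voicing Assimilation: no change — [asotepap]
  3 Velar Palatalization: no change — [asotepap]
  4 Intervocalic Voicing: [asotepap] → [azodebap]
  5 Final Vowel Raising: no change — [azodebap]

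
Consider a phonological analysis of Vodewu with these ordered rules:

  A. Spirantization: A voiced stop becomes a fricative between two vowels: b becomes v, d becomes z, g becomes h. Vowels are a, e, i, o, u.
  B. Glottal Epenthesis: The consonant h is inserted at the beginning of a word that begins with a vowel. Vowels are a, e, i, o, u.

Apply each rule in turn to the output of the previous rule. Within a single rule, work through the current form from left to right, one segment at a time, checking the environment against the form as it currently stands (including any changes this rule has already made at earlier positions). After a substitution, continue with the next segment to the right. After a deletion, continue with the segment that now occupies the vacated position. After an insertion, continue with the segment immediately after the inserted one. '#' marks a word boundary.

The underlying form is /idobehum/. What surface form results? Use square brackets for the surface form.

A Spirantization: [idobehum] → [izovehum]
B Glottal Epenthesis: [izovehum] → [hizovehum]

[hizovehum]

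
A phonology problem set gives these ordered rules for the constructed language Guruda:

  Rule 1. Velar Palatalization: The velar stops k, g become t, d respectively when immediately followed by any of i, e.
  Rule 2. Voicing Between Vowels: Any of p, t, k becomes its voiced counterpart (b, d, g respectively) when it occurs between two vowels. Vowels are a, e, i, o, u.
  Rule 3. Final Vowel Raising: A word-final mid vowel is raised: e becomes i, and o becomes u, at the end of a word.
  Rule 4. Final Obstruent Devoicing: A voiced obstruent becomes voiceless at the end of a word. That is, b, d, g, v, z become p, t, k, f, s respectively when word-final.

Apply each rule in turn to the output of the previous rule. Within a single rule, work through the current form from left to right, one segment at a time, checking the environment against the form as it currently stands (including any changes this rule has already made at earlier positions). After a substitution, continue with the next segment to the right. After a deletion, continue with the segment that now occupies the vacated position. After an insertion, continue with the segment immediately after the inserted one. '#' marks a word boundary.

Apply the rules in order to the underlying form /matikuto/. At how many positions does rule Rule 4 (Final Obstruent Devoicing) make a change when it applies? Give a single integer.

0

Rule 1 Velar Palatalization: no change — [matikuto]
Rule 2 Voicing Between Vowels: [matikuto] → [madigudo]
Rule 3 Final Vowel Raising: [madigudo] → [madigudu]
Rule 4 Final Obstruent Devoicing: no change — [madigudu]
Rule Rule 4 changed 0 position(s).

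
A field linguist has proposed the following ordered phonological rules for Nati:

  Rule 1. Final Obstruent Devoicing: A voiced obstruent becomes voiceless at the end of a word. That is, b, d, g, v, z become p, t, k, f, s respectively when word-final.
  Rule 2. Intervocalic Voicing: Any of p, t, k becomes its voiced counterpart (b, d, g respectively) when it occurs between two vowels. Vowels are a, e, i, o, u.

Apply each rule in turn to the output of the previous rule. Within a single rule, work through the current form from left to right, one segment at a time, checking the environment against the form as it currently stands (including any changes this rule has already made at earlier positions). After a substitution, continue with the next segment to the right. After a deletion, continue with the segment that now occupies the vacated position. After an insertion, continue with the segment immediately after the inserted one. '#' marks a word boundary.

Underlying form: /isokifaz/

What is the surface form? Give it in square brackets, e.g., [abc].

Rule 1 Final Obstruent Devoicing: [isokifaz] → [isokifas]
Rule 2 Intervocalic Voicing: [isokifas] → [isogifas]

[isogifas]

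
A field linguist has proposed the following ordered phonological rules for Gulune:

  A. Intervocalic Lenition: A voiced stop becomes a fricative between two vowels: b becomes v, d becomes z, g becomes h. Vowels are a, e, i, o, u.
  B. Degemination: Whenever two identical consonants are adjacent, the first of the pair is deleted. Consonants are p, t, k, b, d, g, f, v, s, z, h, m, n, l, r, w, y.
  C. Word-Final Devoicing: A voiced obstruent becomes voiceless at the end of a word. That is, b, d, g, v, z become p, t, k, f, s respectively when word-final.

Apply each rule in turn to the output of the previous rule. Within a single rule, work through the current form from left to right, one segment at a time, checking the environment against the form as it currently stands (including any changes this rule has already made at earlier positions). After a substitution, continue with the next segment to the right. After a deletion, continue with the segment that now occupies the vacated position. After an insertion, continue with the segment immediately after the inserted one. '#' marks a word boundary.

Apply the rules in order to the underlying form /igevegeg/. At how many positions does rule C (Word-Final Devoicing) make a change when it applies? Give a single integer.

1

A Intervocalic Lenition: [igevegeg] → [iheveheg]
B Degemination: no change — [iheveheg]
C Word-Final Devoicing: [iheveheg] → [ihevehek]
Rule C changed 1 position(s).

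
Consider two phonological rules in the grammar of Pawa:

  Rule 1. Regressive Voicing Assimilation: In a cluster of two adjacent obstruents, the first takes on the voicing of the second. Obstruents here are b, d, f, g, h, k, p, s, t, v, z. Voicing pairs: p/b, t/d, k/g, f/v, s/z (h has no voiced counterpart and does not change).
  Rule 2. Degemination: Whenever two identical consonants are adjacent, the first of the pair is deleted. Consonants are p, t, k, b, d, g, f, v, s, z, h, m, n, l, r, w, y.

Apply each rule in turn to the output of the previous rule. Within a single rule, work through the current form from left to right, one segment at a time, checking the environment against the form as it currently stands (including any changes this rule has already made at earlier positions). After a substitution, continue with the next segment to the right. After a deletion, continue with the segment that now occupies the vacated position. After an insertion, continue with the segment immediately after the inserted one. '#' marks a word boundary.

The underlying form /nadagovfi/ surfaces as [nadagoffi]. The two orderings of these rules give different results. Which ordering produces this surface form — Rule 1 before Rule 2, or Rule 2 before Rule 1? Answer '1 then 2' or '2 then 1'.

Order 1 then 2:
  1 Regressive Voicing Assimilation: [nadagovfi] → [nadagoffi]
  2 Degemination: [nadagoffi] → [nadagofi]
  result: [nadagofi]
Order 2 then 1:
  2 Degemination: no change — [nadagovfi]
  1 Regressive Voicing Assimilation: [nadagovfi] → [nadagoffi]
  result: [nadagoffi]

2 then 1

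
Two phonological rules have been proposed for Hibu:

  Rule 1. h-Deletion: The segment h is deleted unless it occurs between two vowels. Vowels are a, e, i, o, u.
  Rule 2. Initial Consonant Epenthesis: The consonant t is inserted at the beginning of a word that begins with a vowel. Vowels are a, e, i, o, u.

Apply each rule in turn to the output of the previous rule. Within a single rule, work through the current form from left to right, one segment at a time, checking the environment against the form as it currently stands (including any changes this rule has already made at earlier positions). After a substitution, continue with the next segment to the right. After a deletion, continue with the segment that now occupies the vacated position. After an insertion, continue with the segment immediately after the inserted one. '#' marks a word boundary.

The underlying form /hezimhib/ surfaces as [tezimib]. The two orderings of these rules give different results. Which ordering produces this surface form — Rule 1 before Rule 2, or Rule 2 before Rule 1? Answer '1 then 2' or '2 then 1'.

Order 1 then 2:
  1 h-Deletion: [hezimhib] → [ezimib]
  2 Initial Consonant Epenthesis: [ezimib] → [tezimib]
  result: [tezimib]
Order 2 then 1:
  2 Initial Consonant Epenthesis: no change — [hezimhib]
  1 h-Deletion: [hezimhib] → [ezimib]
  result: [ezimib]

1 then 2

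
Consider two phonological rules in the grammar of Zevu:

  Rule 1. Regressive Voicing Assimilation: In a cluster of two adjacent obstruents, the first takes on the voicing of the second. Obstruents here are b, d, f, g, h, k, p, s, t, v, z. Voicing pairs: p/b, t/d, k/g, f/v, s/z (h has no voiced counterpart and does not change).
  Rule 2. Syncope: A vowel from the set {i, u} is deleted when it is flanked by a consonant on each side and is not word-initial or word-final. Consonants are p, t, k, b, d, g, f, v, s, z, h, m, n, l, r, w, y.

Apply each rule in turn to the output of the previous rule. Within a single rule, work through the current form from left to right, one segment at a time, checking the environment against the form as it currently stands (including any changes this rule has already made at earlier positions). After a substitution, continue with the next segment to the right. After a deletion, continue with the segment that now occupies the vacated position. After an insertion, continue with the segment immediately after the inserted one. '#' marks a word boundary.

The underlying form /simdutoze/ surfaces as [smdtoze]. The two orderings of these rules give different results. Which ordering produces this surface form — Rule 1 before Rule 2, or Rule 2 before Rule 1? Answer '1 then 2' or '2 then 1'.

Order 1 then 2:
  1 Regressive Voicing Assimilation: no change — [simdutoze]
  2 Syncope: [simdutoze] → [smdtoze]
  result: [smdtoze]
Order 2 then 1:
  2 Syncope: [simdutoze] → [smdtoze]
  1 Regressive Voicing Assimilation: [smdtoze] → [smttoze]
  result: [smttoze]

1 then 2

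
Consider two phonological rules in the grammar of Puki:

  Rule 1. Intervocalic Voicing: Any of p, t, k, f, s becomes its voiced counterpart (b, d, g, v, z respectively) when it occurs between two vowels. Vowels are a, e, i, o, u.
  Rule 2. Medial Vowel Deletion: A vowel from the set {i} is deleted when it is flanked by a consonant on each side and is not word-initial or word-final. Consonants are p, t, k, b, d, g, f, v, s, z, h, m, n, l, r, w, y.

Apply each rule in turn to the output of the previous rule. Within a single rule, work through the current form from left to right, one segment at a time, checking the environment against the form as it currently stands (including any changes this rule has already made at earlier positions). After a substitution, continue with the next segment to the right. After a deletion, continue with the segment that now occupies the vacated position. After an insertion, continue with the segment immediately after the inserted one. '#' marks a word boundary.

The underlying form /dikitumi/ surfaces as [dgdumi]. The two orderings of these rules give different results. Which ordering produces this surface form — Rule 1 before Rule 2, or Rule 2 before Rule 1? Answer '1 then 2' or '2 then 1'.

1 then 2

Order 1 then 2:
  1 Intervocalic Voicing: [dikitumi] → [digidumi]
  2 Medial Vowel Deletion: [digidumi] → [dgdumi]
  result: [dgdumi]
Order 2 then 1:
  2 Medial Vowel Deletion: [dikitumi] → [dktumi]
  1 Intervocalic Voicing: no change — [dktumi]
  result: [dktumi]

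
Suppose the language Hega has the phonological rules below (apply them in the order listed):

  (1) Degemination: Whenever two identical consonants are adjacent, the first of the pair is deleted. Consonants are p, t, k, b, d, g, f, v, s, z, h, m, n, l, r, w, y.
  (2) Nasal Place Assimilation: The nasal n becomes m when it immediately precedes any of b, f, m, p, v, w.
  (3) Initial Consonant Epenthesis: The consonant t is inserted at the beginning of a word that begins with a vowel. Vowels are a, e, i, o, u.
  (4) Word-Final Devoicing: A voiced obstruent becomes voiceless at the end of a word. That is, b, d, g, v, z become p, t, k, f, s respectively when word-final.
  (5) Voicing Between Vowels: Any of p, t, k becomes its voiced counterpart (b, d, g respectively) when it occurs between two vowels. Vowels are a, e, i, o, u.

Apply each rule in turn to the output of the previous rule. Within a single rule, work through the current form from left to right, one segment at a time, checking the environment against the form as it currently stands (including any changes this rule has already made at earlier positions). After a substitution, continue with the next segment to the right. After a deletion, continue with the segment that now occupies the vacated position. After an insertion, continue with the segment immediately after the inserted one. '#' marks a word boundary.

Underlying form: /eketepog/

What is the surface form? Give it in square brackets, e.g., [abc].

[tegedebok]

(1) Degemination: no change — [eketepog]
(2) Nasal Place Assimilation: no change — [eketepog]
(3) Initial Consonant Epenthesis: [eketepog] → [teketepog]
(4) Word-Final Devoicing: [teketepog] → [teketepok]
(5) Voicing Between Vowels: [teketepok] → [tegedebok]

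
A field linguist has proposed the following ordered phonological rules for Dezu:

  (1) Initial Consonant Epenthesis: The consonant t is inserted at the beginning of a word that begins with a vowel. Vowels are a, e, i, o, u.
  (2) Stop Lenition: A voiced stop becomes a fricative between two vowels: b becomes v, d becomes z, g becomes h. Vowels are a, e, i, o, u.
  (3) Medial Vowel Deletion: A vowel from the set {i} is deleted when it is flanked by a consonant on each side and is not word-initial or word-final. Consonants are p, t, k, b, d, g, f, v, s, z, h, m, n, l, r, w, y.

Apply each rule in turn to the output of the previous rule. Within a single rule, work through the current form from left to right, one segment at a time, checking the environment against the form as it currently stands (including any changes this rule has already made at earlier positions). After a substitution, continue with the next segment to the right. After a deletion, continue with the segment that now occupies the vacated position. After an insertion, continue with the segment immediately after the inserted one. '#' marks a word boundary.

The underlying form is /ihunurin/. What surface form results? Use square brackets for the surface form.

[thunurn]

(1) Initial Consonant Epenthesis: [ihunurin] → [tihunurin]
(2) Stop Lenition: no change — [tihunurin]
(3) Medial Vowel Deletion: [tihunurin] → [thunurn]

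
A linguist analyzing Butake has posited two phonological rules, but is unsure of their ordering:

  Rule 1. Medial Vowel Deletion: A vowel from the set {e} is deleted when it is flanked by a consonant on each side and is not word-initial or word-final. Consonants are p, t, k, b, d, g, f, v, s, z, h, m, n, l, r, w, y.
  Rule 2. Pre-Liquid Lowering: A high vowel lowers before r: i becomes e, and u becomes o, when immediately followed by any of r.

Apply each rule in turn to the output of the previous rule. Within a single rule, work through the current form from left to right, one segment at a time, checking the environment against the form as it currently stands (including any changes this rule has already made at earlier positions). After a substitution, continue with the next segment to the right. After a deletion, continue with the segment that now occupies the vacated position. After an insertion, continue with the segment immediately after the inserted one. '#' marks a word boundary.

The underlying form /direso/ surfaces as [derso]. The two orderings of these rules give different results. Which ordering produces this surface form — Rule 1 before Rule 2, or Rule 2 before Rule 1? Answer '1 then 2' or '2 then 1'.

1 then 2

Order 1 then 2:
  1 Medial Vowel Deletion: [direso] → [dirso]
  2 Pre-Liquid Lowering: [dirso] → [derso]
  result: [derso]
Order 2 then 1:
  2 Pre-Liquid Lowering: [direso] → [dereso]
  1 Medial Vowel Deletion: [dereso] → [drso]
  result: [drso]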